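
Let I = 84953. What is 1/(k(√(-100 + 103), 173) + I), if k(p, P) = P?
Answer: 1/85126 ≈ 1.1747e-5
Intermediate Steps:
1/(k(√(-100 + 103), 173) + I) = 1/(173 + 84953) = 1/85126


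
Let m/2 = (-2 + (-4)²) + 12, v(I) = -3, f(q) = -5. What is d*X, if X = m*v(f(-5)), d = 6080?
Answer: -948480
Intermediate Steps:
m = 52 (m = 2*((-2 + (-4)²) + 12) = 2*((-2 + 16) + 12) = 2*(14 + 12) = 2*26 = 52)
X = -156 (X = 52*(-3) = -156)
d*X = 6080*(-156) = -948480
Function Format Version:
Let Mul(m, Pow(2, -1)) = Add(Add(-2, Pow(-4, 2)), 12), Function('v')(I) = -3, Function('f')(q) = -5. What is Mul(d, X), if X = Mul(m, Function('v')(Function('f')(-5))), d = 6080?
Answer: -948480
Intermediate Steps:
m = 52 (m = Mul(2, Add(Add(-2, Pow(-4, 2)), 12)) = Mul(2, Add(Add(-2, 16), 12)) = Mul(2, Add(14, 12)) = Mul(2, 26) = 52)
X = -156 (X = Mul(52, -3) = -156)
Mul(d, X) = Mul(6080, -156) = -948480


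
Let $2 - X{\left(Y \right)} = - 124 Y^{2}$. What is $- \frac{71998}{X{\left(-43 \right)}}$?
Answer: $- \frac{35999}{114639} \approx -0.31402$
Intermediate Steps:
$X{\left(Y \right)} = 2 + 124 Y^{2}$ ($X{\left(Y \right)} = 2 - - 124 Y^{2} = 2 + 124 Y^{2}$)
$- \frac{71998}{X{\left(-43 \right)}} = - \frac{71998}{2 + 124 \left(-43\right)^{2}} = - \frac{71998}{2 + 124 \cdot 1849} = - \frac{71998}{2 + 229276} = - \frac{71998}{229278} = \left(-71998\right) \frac{1}{229278} = - \frac{35999}{114639}$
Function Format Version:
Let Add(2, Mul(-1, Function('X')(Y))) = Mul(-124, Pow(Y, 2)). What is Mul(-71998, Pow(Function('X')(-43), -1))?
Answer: Rational(-35999, 114639) ≈ -0.31402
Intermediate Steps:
Function('X')(Y) = Add(2, Mul(124, Pow(Y, 2))) (Function('X')(Y) = Add(2, Mul(-1, Mul(-124, Pow(Y, 2)))) = Add(2, Mul(124, Pow(Y, 2))))
Mul(-71998, Pow(Function('X')(-43), -1)) = Mul(-71998, Pow(Add(2, Mul(124, Pow(-43, 2))), -1)) = Mul(-71998, Pow(Add(2, Mul(124, 1849)), -1)) = Mul(-71998, Pow(Add(2, 229276), -1)) = Mul(-71998, Pow(229278, -1)) = Mul(-71998, Rational(1, 229278)) = Rational(-35999, 114639)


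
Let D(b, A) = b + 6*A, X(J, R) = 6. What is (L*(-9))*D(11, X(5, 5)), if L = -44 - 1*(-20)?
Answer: 10152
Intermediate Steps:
L = -24 (L = -44 + 20 = -24)
(L*(-9))*D(11, X(5, 5)) = (-24*(-9))*(11 + 6*6) = 216*(11 + 36) = 216*47 = 10152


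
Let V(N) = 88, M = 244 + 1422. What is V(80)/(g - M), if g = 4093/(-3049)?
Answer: -24392/462157 ≈ -0.052779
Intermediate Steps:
g = -4093/3049 (g = 4093*(-1/3049) = -4093/3049 ≈ -1.3424)
M = 1666
V(80)/(g - M) = 88/(-4093/3049 - 1*1666) = 88/(-4093/3049 - 1666) = 88/(-5083727/3049) = 88*(-3049/5083727) = -24392/462157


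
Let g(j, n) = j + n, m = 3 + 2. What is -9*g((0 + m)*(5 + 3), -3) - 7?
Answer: -340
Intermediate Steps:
m = 5
-9*g((0 + m)*(5 + 3), -3) - 7 = -9*((0 + 5)*(5 + 3) - 3) - 7 = -9*(5*8 - 3) - 7 = -9*(40 - 3) - 7 = -9*37 - 7 = -333 - 7 = -340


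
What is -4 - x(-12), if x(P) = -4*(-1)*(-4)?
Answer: 12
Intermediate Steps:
x(P) = -16 (x(P) = 4*(-4) = -16)
-4 - x(-12) = -4 - 1*(-16) = -4 + 16 = 12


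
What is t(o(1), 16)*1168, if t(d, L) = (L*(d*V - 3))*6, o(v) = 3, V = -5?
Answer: -2018304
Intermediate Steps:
t(d, L) = 6*L*(-3 - 5*d) (t(d, L) = (L*(d*(-5) - 3))*6 = (L*(-5*d - 3))*6 = (L*(-3 - 5*d))*6 = 6*L*(-3 - 5*d))
t(o(1), 16)*1168 = -6*16*(3 + 5*3)*1168 = -6*16*(3 + 15)*1168 = -6*16*18*1168 = -1728*1168 = -2018304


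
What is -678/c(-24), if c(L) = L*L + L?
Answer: -113/92 ≈ -1.2283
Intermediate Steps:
c(L) = L + L**2 (c(L) = L**2 + L = L + L**2)
-678/c(-24) = -678*(-1/(24*(1 - 24))) = -678/((-24*(-23))) = -678/552 = -678*1/552 = -113/92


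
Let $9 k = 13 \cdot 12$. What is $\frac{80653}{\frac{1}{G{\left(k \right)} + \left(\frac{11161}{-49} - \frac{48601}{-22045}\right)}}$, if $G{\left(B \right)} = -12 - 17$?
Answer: $- \frac{22178666927873}{1080205} \approx -2.0532 \cdot 10^{7}$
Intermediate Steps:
$k = \frac{52}{3}$ ($k = \frac{13 \cdot 12}{9} = \frac{1}{9} \cdot 156 = \frac{52}{3} \approx 17.333$)
$G{\left(B \right)} = -29$ ($G{\left(B \right)} = -12 - 17 = -29$)
$\frac{80653}{\frac{1}{G{\left(k \right)} + \left(\frac{11161}{-49} - \frac{48601}{-22045}\right)}} = \frac{80653}{\frac{1}{-29 + \left(\frac{11161}{-49} - \frac{48601}{-22045}\right)}} = \frac{80653}{\frac{1}{-29 + \left(11161 \left(- \frac{1}{49}\right) - - \frac{48601}{22045}\right)}} = \frac{80653}{\frac{1}{-29 + \left(- \frac{11161}{49} + \frac{48601}{22045}\right)}} = \frac{80653}{\frac{1}{-29 - \frac{243662796}{1080205}}} = \frac{80653}{\frac{1}{- \frac{274988741}{1080205}}} = \frac{80653}{- \frac{1080205}{274988741}} = 80653 \left(- \frac{274988741}{1080205}\right) = - \frac{22178666927873}{1080205}$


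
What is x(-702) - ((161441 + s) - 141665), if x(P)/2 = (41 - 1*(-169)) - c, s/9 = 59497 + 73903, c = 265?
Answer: -1220486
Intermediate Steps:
s = 1200600 (s = 9*(59497 + 73903) = 9*133400 = 1200600)
x(P) = -110 (x(P) = 2*((41 - 1*(-169)) - 1*265) = 2*((41 + 169) - 265) = 2*(210 - 265) = 2*(-55) = -110)
x(-702) - ((161441 + s) - 141665) = -110 - ((161441 + 1200600) - 141665) = -110 - (1362041 - 141665) = -110 - 1*1220376 = -110 - 1220376 = -1220486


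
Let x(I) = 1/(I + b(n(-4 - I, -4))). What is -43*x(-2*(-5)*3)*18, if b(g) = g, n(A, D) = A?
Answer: 387/2 ≈ 193.50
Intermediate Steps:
x(I) = -¼ (x(I) = 1/(I + (-4 - I)) = 1/(-4) = -¼)
-43*x(-2*(-5)*3)*18 = -43*(-¼)*18 = (43/4)*18 = 387/2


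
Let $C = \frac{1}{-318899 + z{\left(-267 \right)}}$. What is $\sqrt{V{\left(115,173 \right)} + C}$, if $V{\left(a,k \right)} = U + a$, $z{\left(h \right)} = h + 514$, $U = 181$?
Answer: $\frac{\sqrt{7513893106033}}{159326} \approx 17.205$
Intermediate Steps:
$z{\left(h \right)} = 514 + h$
$C = - \frac{1}{318652}$ ($C = \frac{1}{-318899 + \left(514 - 267\right)} = \frac{1}{-318899 + 247} = \frac{1}{-318652} = - \frac{1}{318652} \approx -3.1382 \cdot 10^{-6}$)
$V{\left(a,k \right)} = 181 + a$
$\sqrt{V{\left(115,173 \right)} + C} = \sqrt{\left(181 + 115\right) - \frac{1}{318652}} = \sqrt{296 - \frac{1}{318652}} = \sqrt{\frac{94320991}{318652}} = \frac{\sqrt{7513893106033}}{159326}$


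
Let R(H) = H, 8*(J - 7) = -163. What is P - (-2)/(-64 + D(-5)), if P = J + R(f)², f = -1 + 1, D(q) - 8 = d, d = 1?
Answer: -5901/440 ≈ -13.411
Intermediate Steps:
J = -107/8 (J = 7 + (⅛)*(-163) = 7 - 163/8 = -107/8 ≈ -13.375)
D(q) = 9 (D(q) = 8 + 1 = 9)
f = 0
P = -107/8 (P = -107/8 + 0² = -107/8 + 0 = -107/8 ≈ -13.375)
P - (-2)/(-64 + D(-5)) = -107/8 - (-2)/(-64 + 9) = -107/8 - (-2)/(-55) = -107/8 - (-1)*(-2)/55 = -107/8 - 1*2/55 = -107/8 - 2/55 = -5901/440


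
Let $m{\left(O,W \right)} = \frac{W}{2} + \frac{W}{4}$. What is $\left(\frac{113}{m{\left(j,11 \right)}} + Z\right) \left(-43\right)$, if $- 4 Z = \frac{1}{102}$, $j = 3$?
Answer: $- \frac{880941}{1496} \approx -588.86$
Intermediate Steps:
$m{\left(O,W \right)} = \frac{3 W}{4}$ ($m{\left(O,W \right)} = W \frac{1}{2} + W \frac{1}{4} = \frac{W}{2} + \frac{W}{4} = \frac{3 W}{4}$)
$Z = - \frac{1}{408}$ ($Z = - \frac{1}{4 \cdot 102} = \left(- \frac{1}{4}\right) \frac{1}{102} = - \frac{1}{408} \approx -0.002451$)
$\left(\frac{113}{m{\left(j,11 \right)}} + Z\right) \left(-43\right) = \left(\frac{113}{\frac{3}{4} \cdot 11} - \frac{1}{408}\right) \left(-43\right) = \left(\frac{113}{\frac{33}{4}} - \frac{1}{408}\right) \left(-43\right) = \left(113 \cdot \frac{4}{33} - \frac{1}{408}\right) \left(-43\right) = \left(\frac{452}{33} - \frac{1}{408}\right) \left(-43\right) = \frac{20487}{1496} \left(-43\right) = - \frac{880941}{1496}$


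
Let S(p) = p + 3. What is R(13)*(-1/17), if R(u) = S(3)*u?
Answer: -78/17 ≈ -4.5882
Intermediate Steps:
S(p) = 3 + p
R(u) = 6*u (R(u) = (3 + 3)*u = 6*u)
R(13)*(-1/17) = (6*13)*(-1/17) = 78*(-1*1/17) = 78*(-1/17) = -78/17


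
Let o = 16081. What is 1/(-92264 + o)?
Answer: -1/76183 ≈ -1.3126e-5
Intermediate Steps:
1/(-92264 + o) = 1/(-92264 + 16081) = 1/(-76183) = -1/76183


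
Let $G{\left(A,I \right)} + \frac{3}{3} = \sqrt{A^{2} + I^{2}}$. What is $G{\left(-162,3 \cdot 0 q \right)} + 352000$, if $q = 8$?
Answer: $352161$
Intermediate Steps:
$G{\left(A,I \right)} = -1 + \sqrt{A^{2} + I^{2}}$
$G{\left(-162,3 \cdot 0 q \right)} + 352000 = \left(-1 + \sqrt{\left(-162\right)^{2} + \left(3 \cdot 0 \cdot 8\right)^{2}}\right) + 352000 = \left(-1 + \sqrt{26244 + \left(0 \cdot 8\right)^{2}}\right) + 352000 = \left(-1 + \sqrt{26244 + 0^{2}}\right) + 352000 = \left(-1 + \sqrt{26244 + 0}\right) + 352000 = \left(-1 + \sqrt{26244}\right) + 352000 = \left(-1 + 162\right) + 352000 = 161 + 352000 = 352161$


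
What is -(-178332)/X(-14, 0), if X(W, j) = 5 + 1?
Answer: 29722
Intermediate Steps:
X(W, j) = 6
-(-178332)/X(-14, 0) = -(-178332)/6 = -772*(-77/2) = 29722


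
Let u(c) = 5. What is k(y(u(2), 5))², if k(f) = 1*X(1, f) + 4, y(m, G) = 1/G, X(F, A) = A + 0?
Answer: 441/25 ≈ 17.640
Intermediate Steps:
X(F, A) = A
k(f) = 4 + f (k(f) = 1*f + 4 = f + 4 = 4 + f)
k(y(u(2), 5))² = (4 + 1/5)² = (4 + ⅕)² = (21/5)² = 441/25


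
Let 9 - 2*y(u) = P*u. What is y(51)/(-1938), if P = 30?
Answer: 507/1292 ≈ 0.39242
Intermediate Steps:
y(u) = 9/2 - 15*u
y(51)/(-1938) = (9/2 - 15*51)/(-1938) = (9/2 - 765)*(-1/1938) = -1521/2*(-1/1938) = 507/1292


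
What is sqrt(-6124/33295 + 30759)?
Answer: sqrt(34097901633395)/33295 ≈ 175.38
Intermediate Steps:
sqrt(-6124/33295 + 30759) = sqrt(1024114781/33295) = sqrt(34097901633395)/33295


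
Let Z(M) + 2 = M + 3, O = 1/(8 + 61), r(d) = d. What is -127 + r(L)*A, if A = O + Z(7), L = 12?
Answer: -709/23 ≈ -30.826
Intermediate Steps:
O = 1/69 ≈ 0.014493
Z(M) = 1 + M (Z(M) = -2 + (M + 3) = -2 + (3 + M) = 1 + M)
A = 553/69 (A = 1/69 + (1 + 7) = 1/69 + 8 = 553/69 ≈ 8.0145)
-127 + r(L)*A = -127 + 12*(553/69) = -127 + 2212/23 = -709/23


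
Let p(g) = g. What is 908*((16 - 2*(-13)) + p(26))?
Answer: 61744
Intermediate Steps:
908*((16 - 2*(-13)) + p(26)) = 908*((16 - 2*(-13)) + 26) = 908*((16 + 26) + 26) = 908*(42 + 26) = 908*68 = 61744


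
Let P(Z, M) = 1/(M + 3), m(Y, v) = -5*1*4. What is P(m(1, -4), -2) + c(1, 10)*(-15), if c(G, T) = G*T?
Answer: -149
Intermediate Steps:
m(Y, v) = -20 (m(Y, v) = -5*4 = -20)
P(Z, M) = 1/(3 + M)
P(m(1, -4), -2) + c(1, 10)*(-15) = 1/(3 - 2) + (1*10)*(-15) = 1/1 + 10*(-15) = 1 - 150 = -149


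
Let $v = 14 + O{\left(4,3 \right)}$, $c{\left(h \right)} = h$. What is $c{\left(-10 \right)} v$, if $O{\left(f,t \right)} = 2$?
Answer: $-160$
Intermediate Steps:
$v = 16$ ($v = 14 + 2 = 16$)
$c{\left(-10 \right)} v = \left(-10\right) 16 = -160$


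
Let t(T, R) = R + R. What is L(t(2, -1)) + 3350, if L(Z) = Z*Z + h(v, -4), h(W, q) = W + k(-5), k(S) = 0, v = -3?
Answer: 3351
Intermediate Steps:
t(T, R) = 2*R
h(W, q) = W (h(W, q) = W + 0 = W)
L(Z) = -3 + Z² (L(Z) = Z*Z - 3 = Z² - 3 = -3 + Z²)
L(t(2, -1)) + 3350 = (-3 + (2*(-1))²) + 3350 = (-3 + (-2)²) + 3350 = (-3 + 4) + 3350 = 1 + 3350 = 3351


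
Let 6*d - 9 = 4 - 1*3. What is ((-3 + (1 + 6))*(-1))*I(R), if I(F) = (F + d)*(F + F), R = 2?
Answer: -176/3 ≈ -58.667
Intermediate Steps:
d = 5/3 (d = 3/2 + (4 - 1*3)/6 = 3/2 + (4 - 3)/6 = 3/2 + (⅙)*1 = 3/2 + ⅙ = 5/3 ≈ 1.6667)
I(F) = 2*F*(5/3 + F) (I(F) = (F + 5/3)*(F + F) = (5/3 + F)*(2*F) = 2*F*(5/3 + F))
((-3 + (1 + 6))*(-1))*I(R) = ((-3 + (1 + 6))*(-1))*((⅔)*2*(5 + 3*2)) = ((-3 + 7)*(-1))*((⅔)*2*(5 + 6)) = (4*(-1))*((⅔)*2*11) = -4*44/3 = -176/3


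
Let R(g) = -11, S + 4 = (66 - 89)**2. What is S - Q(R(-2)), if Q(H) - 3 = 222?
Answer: 300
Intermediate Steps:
S = 525 (S = -4 + (66 - 89)**2 = -4 + (-23)**2 = -4 + 529 = 525)
Q(H) = 225 (Q(H) = 3 + 222 = 225)
S - Q(R(-2)) = 525 - 1*225 = 525 - 225 = 300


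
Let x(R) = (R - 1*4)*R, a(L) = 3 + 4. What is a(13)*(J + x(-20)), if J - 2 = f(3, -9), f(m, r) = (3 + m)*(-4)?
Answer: 3206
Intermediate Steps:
a(L) = 7
x(R) = R*(-4 + R) (x(R) = (R - 4)*R = (-4 + R)*R = R*(-4 + R))
f(m, r) = -12 - 4*m
J = -22 (J = 2 + (-12 - 4*3) = 2 + (-12 - 12) = 2 - 24 = -22)
a(13)*(J + x(-20)) = 7*(-22 - 20*(-4 - 20)) = 7*(-22 - 20*(-24)) = 7*(-22 + 480) = 7*458 = 3206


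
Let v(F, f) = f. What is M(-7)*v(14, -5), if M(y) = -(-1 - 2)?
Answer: -15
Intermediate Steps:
M(y) = 3 (M(y) = -1*(-3) = 3)
M(-7)*v(14, -5) = 3*(-5) = -15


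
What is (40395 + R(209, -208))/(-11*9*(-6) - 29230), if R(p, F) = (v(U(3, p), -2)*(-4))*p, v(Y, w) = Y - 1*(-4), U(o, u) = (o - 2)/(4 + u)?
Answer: -7891027/6099468 ≈ -1.2937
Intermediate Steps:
U(o, u) = (-2 + o)/(4 + u)
v(Y, w) = 4 + Y (v(Y, w) = Y + 4 = 4 + Y)
R(p, F) = p*(-16 - 4/(4 + p)) (R(p, F) = ((4 + (-2 + 3)/(4 + p))*(-4))*p = ((4 + 1/(4 + p))*(-4))*p = (-16 - 4/(4 + p))*p = p*(-16 - 4/(4 + p)))
(40395 + R(209, -208))/(-11*9*(-6) - 29230) = (40395 - 4*209*(17 + 4*209)/(4 + 209))/(-11*9*(-6) - 29230) = (40395 - 4*209*(17 + 836)/213)/(-99*(-6) - 29230) = (40395 - 4*209*1/213*853)/(594 - 29230) = (40395 - 713108/213)/(-28636) = (7891027/213)*(-1/28636) = -7891027/6099468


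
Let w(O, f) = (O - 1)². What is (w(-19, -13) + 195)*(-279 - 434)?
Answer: -424235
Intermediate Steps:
w(O, f) = (-1 + O)²
(w(-19, -13) + 195)*(-279 - 434) = ((-1 - 19)² + 195)*(-279 - 434) = ((-20)² + 195)*(-713) = (400 + 195)*(-713) = 595*(-713) = -424235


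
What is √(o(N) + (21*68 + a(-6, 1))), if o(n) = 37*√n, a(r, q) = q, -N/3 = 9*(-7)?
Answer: √(1429 + 111*√21) ≈ 44.019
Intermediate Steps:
N = 189 (N = -27*(-7) = -3*(-63) = 189)
√(o(N) + (21*68 + a(-6, 1))) = √(37*√189 + (21*68 + 1)) = √(37*(3*√21) + (1428 + 1)) = √(111*√21 + 1429) = √(1429 + 111*√21)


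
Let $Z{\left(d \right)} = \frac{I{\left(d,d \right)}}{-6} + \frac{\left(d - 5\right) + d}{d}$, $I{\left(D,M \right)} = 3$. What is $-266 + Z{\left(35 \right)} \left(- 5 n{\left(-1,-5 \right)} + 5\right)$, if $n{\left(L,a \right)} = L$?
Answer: $- \frac{1767}{7} \approx -252.43$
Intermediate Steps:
$Z{\left(d \right)} = - \frac{1}{2} + \frac{-5 + 2 d}{d}$ ($Z{\left(d \right)} = \frac{3}{-6} + \frac{\left(d - 5\right) + d}{d} = 3 \left(- \frac{1}{6}\right) + \frac{\left(-5 + d\right) + d}{d} = - \frac{1}{2} + \frac{-5 + 2 d}{d}$)
$-266 + Z{\left(35 \right)} \left(- 5 n{\left(-1,-5 \right)} + 5\right) = -266 + \left(\frac{3}{2} - \frac{5}{35}\right) \left(\left(-5\right) \left(-1\right) + 5\right) = -266 + \left(\frac{3}{2} - \frac{1}{7}\right) \left(5 + 5\right) = -266 + \left(\frac{3}{2} - \frac{1}{7}\right) 10 = -266 + \frac{19}{14} \cdot 10 = -266 + \frac{95}{7} = - \frac{1767}{7}$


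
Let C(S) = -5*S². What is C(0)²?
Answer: 0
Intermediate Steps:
C(0)² = (-5*0²)² = (-5*0)² = 0² = 0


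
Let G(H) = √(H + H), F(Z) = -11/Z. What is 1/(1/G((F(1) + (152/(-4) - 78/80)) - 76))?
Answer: I*√25195/10 ≈ 15.873*I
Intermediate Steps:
G(H) = √2*√H (G(H) = √(2*H) = √2*√H)
1/(1/G((F(1) + (152/(-4) - 78/80)) - 76)) = 1/(1/(√2*√((-11/1 + (152/(-4) - 78/80)) - 76))) = 1/(1/(√2*√((-11*1 + (152*(-¼) - 78*1/80)) - 76))) = 1/(1/(√2*√((-11 + (-38 - 39/40)) - 76))) = 1/(1/(√2*√((-11 - 1559/40) - 76))) = 1/(1/(√2*√(-1999/40 - 76))) = 1/(1/(√2*√(-5039/40))) = 1/(1/(√2*(I*√50390/20))) = 1/(1/(I*√25195/10)) = 1/(-2*I*√25195/5039) = I*√25195/10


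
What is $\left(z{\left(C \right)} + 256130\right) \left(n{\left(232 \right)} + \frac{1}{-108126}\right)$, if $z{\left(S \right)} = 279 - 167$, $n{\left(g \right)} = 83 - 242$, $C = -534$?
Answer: $- \frac{734220238745}{18021} \approx -4.0742 \cdot 10^{7}$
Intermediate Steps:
$n{\left(g \right)} = -159$ ($n{\left(g \right)} = 83 - 242 = -159$)
$z{\left(S \right)} = 112$ ($z{\left(S \right)} = 279 - 167 = 112$)
$\left(z{\left(C \right)} + 256130\right) \left(n{\left(232 \right)} + \frac{1}{-108126}\right) = \left(112 + 256130\right) \left(-159 + \frac{1}{-108126}\right) = 256242 \left(-159 - \frac{1}{108126}\right) = 256242 \left(- \frac{17192035}{108126}\right) = - \frac{734220238745}{18021}$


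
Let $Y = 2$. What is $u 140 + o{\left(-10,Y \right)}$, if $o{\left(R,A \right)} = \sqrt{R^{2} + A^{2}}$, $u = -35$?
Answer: $-4900 + 2 \sqrt{26} \approx -4889.8$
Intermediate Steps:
$o{\left(R,A \right)} = \sqrt{A^{2} + R^{2}}$
$u 140 + o{\left(-10,Y \right)} = \left(-35\right) 140 + \sqrt{2^{2} + \left(-10\right)^{2}} = -4900 + \sqrt{4 + 100} = -4900 + \sqrt{104} = -4900 + 2 \sqrt{26}$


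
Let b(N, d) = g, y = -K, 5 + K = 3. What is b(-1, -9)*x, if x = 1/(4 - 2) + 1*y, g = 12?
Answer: 30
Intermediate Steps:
K = -2 (K = -5 + 3 = -2)
y = 2 (y = -1*(-2) = 2)
b(N, d) = 12
x = 5/2 (x = 1/(4 - 2) + 1*2 = 1/2 + 2 = 5/2 ≈ 2.5000)
b(-1, -9)*x = 12*(5/2) = 30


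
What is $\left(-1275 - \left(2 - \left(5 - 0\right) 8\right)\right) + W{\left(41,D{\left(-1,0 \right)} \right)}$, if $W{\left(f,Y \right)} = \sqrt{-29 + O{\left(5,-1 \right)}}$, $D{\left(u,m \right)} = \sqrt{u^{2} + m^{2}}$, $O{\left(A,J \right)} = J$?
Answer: $-1237 + i \sqrt{30} \approx -1237.0 + 5.4772 i$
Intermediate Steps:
$D{\left(u,m \right)} = \sqrt{m^{2} + u^{2}}$
$W{\left(f,Y \right)} = i \sqrt{30}$ ($W{\left(f,Y \right)} = \sqrt{-29 - 1} = \sqrt{-30} = i \sqrt{30}$)
$\left(-1275 - \left(2 - \left(5 - 0\right) 8\right)\right) + W{\left(41,D{\left(-1,0 \right)} \right)} = \left(-1275 - \left(2 - \left(5 - 0\right) 8\right)\right) + i \sqrt{30} = \left(-1275 - \left(2 - \left(5 + 0\right) 8\right)\right) + i \sqrt{30} = \left(-1275 + \left(-2 + 5 \cdot 8\right)\right) + i \sqrt{30} = \left(-1275 + \left(-2 + 40\right)\right) + i \sqrt{30} = \left(-1275 + 38\right) + i \sqrt{30} = -1237 + i \sqrt{30}$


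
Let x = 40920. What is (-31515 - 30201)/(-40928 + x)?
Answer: 15429/2 ≈ 7714.5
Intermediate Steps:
(-31515 - 30201)/(-40928 + x) = (-31515 - 30201)/(-40928 + 40920) = -61716/(-8) = -61716*(-⅛) = 15429/2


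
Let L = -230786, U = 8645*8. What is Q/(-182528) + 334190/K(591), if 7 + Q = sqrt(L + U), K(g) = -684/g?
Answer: -3004202341361/10404096 - I*sqrt(161626)/182528 ≈ -2.8875e+5 - 0.0022026*I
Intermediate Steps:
U = 69160
Q = -7 + I*sqrt(161626) (Q = -7 + sqrt(-230786 + 69160) = -7 + sqrt(-161626) = -7 + I*sqrt(161626) ≈ -7.0 + 402.03*I)
Q/(-182528) + 334190/K(591) = (-7 + I*sqrt(161626))/(-182528) + 334190/((-684/591)) = (-7 + I*sqrt(161626))*(-1/182528) + 334190/((-684*1/591)) = (7/182528 - I*sqrt(161626)/182528) + 334190/(-228/197) = (7/182528 - I*sqrt(161626)/182528) + 334190*(-197/228) = (7/182528 - I*sqrt(161626)/182528) - 32917715/114 = -3004202341361/10404096 - I*sqrt(161626)/182528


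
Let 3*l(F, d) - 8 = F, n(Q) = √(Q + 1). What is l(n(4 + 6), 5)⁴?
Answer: (8 + √11)⁴/81 ≈ 202.48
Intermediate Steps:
n(Q) = √(1 + Q)
l(F, d) = 8/3 + F/3
l(n(4 + 6), 5)⁴ = (8/3 + √(1 + (4 + 6))/3)⁴ = (8/3 + √(1 + 10)/3)⁴ = (8/3 + √11/3)⁴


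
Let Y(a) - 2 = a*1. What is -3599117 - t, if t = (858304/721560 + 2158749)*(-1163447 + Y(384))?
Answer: 75485835697475036/30065 ≈ 2.5108e+12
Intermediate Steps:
Y(a) = 2 + a (Y(a) = 2 + a*1 = 2 + a)
t = -75485943904927641/30065 (t = (858304/721560 + 2158749)*(-1163447 + (2 + 384)) = (858304*(1/721560) + 2158749)*(-1163447 + 386) = (107288/90195 + 2158749)*(-1163061) = (194708473343/90195)*(-1163061) = -75485943904927641/30065 ≈ -2.5108e+12)
-3599117 - t = -3599117 - 1*(-75485943904927641/30065) = -3599117 + 75485943904927641/30065 = 75485835697475036/30065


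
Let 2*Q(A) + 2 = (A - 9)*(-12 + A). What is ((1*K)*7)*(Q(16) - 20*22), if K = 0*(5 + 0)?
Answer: 0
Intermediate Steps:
K = 0 (K = 0*5 = 0)
Q(A) = -1 + (-12 + A)*(-9 + A)/2 (Q(A) = -1 + ((A - 9)*(-12 + A))/2 = -1 + ((-9 + A)*(-12 + A))/2 = -1 + ((-12 + A)*(-9 + A))/2 = -1 + (-12 + A)*(-9 + A)/2)
((1*K)*7)*(Q(16) - 20*22) = ((1*0)*7)*((53 + (1/2)*16**2 - 21/2*16) - 20*22) = (0*7)*((53 + (1/2)*256 - 168) - 440) = 0*((53 + 128 - 168) - 440) = 0*(13 - 440) = 0*(-427) = 0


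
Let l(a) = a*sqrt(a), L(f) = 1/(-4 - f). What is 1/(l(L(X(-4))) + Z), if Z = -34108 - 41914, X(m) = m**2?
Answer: -608176000/46234755872001 + 40*I*sqrt(5)/46234755872001 ≈ -1.3154e-5 + 1.9345e-12*I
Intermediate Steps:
Z = -76022
l(a) = a**(3/2)
1/(l(L(X(-4))) + Z) = 1/((-1/(4 + (-4)**2))**(3/2) - 76022) = 1/((-1/(4 + 16))**(3/2) - 76022) = 1/((-1/20)**(3/2) - 76022) = 1/(-I*sqrt(5)/200 - 76022) = 1/(-76022 - I*sqrt(5)/200)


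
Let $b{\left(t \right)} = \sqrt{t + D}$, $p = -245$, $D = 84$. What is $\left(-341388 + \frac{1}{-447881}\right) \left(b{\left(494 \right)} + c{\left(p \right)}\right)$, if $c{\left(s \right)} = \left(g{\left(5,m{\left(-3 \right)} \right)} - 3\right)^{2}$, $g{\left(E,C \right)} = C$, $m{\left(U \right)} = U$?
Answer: $- \frac{5504443157844}{447881} - \frac{2599320380093 \sqrt{2}}{447881} \approx -2.0498 \cdot 10^{7}$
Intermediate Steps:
$b{\left(t \right)} = \sqrt{84 + t}$ ($b{\left(t \right)} = \sqrt{t + 84} = \sqrt{84 + t}$)
$c{\left(s \right)} = 36$ ($c{\left(s \right)} = \left(-3 - 3\right)^{2} = \left(-6\right)^{2} = 36$)
$\left(-341388 + \frac{1}{-447881}\right) \left(b{\left(494 \right)} + c{\left(p \right)}\right) = \left(-341388 + \frac{1}{-447881}\right) \left(\sqrt{84 + 494} + 36\right) = \left(-341388 - \frac{1}{447881}\right) \left(\sqrt{578} + 36\right) = - \frac{152901198829 \left(17 \sqrt{2} + 36\right)}{447881} = - \frac{152901198829 \left(36 + 17 \sqrt{2}\right)}{447881} = - \frac{5504443157844}{447881} - \frac{2599320380093 \sqrt{2}}{447881}$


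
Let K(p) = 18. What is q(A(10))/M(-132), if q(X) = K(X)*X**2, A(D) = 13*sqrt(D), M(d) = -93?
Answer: -10140/31 ≈ -327.10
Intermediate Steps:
q(X) = 18*X**2
q(A(10))/M(-132) = (18*(13*sqrt(10))**2)/(-93) = (18*1690)*(-1/93) = 30420*(-1/93) = -10140/31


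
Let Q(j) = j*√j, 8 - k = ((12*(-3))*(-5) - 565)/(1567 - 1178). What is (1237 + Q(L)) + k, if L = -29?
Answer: 484690/389 - 29*I*√29 ≈ 1246.0 - 156.17*I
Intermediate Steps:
k = 3497/389 (k = 8 - ((12*(-3))*(-5) - 565)/(1567 - 1178) = 8 - (-36*(-5) - 565)/389 = 8 - (180 - 565)/389 = 8 - (-385)/389 = 8 - 1*(-385/389) = 8 + 385/389 = 3497/389 ≈ 8.9897)
Q(j) = j^(3/2)
(1237 + Q(L)) + k = (1237 + (-29)^(3/2)) + 3497/389 = (1237 - 29*I*√29) + 3497/389 = 484690/389 - 29*I*√29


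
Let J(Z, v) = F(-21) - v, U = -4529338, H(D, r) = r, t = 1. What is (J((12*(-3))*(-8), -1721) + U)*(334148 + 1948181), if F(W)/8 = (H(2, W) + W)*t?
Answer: -10334278442537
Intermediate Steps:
F(W) = 16*W (F(W) = 8*((W + W)*1) = 8*((2*W)*1) = 8*(2*W) = 16*W)
J(Z, v) = -336 - v (J(Z, v) = 16*(-21) - v = -336 - v)
(J((12*(-3))*(-8), -1721) + U)*(334148 + 1948181) = ((-336 - 1*(-1721)) - 4529338)*(334148 + 1948181) = ((-336 + 1721) - 4529338)*2282329 = (1385 - 4529338)*2282329 = -4527953*2282329 = -10334278442537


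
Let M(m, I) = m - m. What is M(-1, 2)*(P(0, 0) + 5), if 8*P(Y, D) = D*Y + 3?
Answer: 0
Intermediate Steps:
P(Y, D) = 3/8 + D*Y/8 (P(Y, D) = (D*Y + 3)/8 = (3 + D*Y)/8 = 3/8 + D*Y/8)
M(m, I) = 0
M(-1, 2)*(P(0, 0) + 5) = 0*((3/8 + (⅛)*0*0) + 5) = 0*((3/8 + 0) + 5) = 0*(3/8 + 5) = 0*(43/8) = 0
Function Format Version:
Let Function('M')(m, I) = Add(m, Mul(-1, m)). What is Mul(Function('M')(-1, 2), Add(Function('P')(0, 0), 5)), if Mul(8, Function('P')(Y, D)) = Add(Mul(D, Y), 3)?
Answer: 0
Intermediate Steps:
Function('P')(Y, D) = Add(Rational(3, 8), Mul(Rational(1, 8), D, Y)) (Function('P')(Y, D) = Mul(Rational(1, 8), Add(Mul(D, Y), 3)) = Mul(Rational(1, 8), Add(3, Mul(D, Y))) = Add(Rational(3, 8), Mul(Rational(1, 8), D, Y)))
Function('M')(m, I) = 0
Mul(Function('M')(-1, 2), Add(Function('P')(0, 0), 5)) = Mul(0, Add(Add(Rational(3, 8), Mul(Rational(1, 8), 0, 0)), 5)) = Mul(0, Add(Add(Rational(3, 8), 0), 5)) = Mul(0, Add(Rational(3, 8), 5)) = Mul(0, Rational(43, 8)) = 0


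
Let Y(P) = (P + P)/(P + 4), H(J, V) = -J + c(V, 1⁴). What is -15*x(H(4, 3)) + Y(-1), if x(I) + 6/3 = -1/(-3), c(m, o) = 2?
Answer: 73/3 ≈ 24.333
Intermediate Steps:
H(J, V) = 2 - J (H(J, V) = -J + 2 = 2 - J)
Y(P) = 2*P/(4 + P) (Y(P) = (2*P)/(4 + P) = 2*P/(4 + P))
x(I) = -5/3 (x(I) = -2 - 1/(-3) = -2 - 1*(-⅓) = -2 + ⅓ = -5/3)
-15*x(H(4, 3)) + Y(-1) = -15*(-5/3) + 2*(-1)/(4 - 1) = 25 + 2*(-1)/3 = 25 + 2*(-1)*(⅓) = 25 - ⅔ = 73/3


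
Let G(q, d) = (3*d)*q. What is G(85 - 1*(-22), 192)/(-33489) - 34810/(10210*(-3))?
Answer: -8022623/11397423 ≈ -0.70390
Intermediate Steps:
G(q, d) = 3*d*q
G(85 - 1*(-22), 192)/(-33489) - 34810/(10210*(-3)) = (3*192*(85 - 1*(-22)))/(-33489) - 34810/(10210*(-3)) = (3*192*(85 + 22))*(-1/33489) - 34810/(-30630) = (3*192*107)*(-1/33489) - 34810*(-1/30630) = 61632*(-1/33489) + 3481/3063 = -6848/3721 + 3481/3063 = -8022623/11397423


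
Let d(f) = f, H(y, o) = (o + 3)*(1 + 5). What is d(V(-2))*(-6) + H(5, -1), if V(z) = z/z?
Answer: 6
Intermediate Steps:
V(z) = 1
H(y, o) = 18 + 6*o (H(y, o) = (3 + o)*6 = 18 + 6*o)
d(V(-2))*(-6) + H(5, -1) = 1*(-6) + (18 + 6*(-1)) = -6 + (18 - 6) = -6 + 12 = 6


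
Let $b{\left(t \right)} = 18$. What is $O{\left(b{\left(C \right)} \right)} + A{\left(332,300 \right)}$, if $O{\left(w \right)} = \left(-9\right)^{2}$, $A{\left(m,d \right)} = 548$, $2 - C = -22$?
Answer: $629$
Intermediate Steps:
$C = 24$ ($C = 2 - -22 = 2 + 22 = 24$)
$O{\left(w \right)} = 81$
$O{\left(b{\left(C \right)} \right)} + A{\left(332,300 \right)} = 81 + 548 = 629$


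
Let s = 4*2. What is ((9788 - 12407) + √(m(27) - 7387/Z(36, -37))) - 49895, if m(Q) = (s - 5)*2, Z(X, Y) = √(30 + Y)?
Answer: -52514 + √(294 + 51709*I*√7)/7 ≈ -52477.0 + 37.323*I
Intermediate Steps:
s = 8
m(Q) = 6 (m(Q) = (8 - 5)*2 = 3*2 = 6)
((9788 - 12407) + √(m(27) - 7387/Z(36, -37))) - 49895 = ((9788 - 12407) + √(6 - 7387/√(30 - 37))) - 49895 = (-2619 + √(6 - 7387*(-I*√7/7))) - 49895 = (-2619 + √(6 - (-7387)*I*√7/7)) - 49895 = (-2619 + √(6 + 7387*I*√7/7)) - 49895 = -52514 + √(6 + 7387*I*√7/7)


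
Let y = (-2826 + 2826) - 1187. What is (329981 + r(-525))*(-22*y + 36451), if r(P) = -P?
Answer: 20678107890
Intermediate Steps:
y = -1187 (y = 0 - 1187 = -1187)
(329981 + r(-525))*(-22*y + 36451) = (329981 - 1*(-525))*(-22*(-1187) + 36451) = (329981 + 525)*(26114 + 36451) = 330506*62565 = 20678107890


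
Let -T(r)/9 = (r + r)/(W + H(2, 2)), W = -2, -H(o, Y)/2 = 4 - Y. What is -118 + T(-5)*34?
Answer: -628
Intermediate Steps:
H(o, Y) = -8 + 2*Y (H(o, Y) = -2*(4 - Y) = -8 + 2*Y)
T(r) = 3*r (T(r) = -9*(r + r)/(-2 + (-8 + 2*2)) = -9*2*r/(-2 + (-8 + 4)) = -9*2*r/(-2 - 4) = -9*2*r/(-6) = -9*2*r*(-1)/6 = -(-3)*r = 3*r)
-118 + T(-5)*34 = -118 + (3*(-5))*34 = -118 - 15*34 = -118 - 510 = -628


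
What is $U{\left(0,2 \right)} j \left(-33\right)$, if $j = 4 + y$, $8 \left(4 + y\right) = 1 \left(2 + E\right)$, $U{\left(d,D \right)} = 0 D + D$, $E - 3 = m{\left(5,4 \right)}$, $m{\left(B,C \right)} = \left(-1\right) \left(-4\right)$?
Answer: $- \frac{297}{4} \approx -74.25$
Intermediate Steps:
$m{\left(B,C \right)} = 4$
$E = 7$ ($E = 3 + 4 = 7$)
$U{\left(d,D \right)} = D$ ($U{\left(d,D \right)} = 0 + D = D$)
$y = - \frac{23}{8}$ ($y = -4 + \frac{1 \left(2 + 7\right)}{8} = -4 + \frac{1 \cdot 9}{8} = -4 + \frac{1}{8} \cdot 9 = -4 + \frac{9}{8} = - \frac{23}{8} \approx -2.875$)
$j = \frac{9}{8}$ ($j = 4 - \frac{23}{8} = \frac{9}{8} \approx 1.125$)
$U{\left(0,2 \right)} j \left(-33\right) = 2 \cdot \frac{9}{8} \left(-33\right) = \frac{9}{4} \left(-33\right) = - \frac{297}{4}$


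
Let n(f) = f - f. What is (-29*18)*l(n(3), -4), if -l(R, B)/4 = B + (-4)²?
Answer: 25056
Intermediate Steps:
n(f) = 0
l(R, B) = -64 - 4*B (l(R, B) = -4*(B + (-4)²) = -4*(B + 16) = -4*(16 + B) = -64 - 4*B)
(-29*18)*l(n(3), -4) = (-29*18)*(-64 - 4*(-4)) = -522*(-64 + 16) = -522*(-48) = 25056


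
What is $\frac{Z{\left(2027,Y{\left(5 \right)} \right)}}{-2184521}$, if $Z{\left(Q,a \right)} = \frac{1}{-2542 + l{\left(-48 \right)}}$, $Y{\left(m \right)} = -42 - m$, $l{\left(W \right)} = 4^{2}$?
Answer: $\frac{1}{5518100046} \approx 1.8122 \cdot 10^{-10}$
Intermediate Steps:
$l{\left(W \right)} = 16$
$Z{\left(Q,a \right)} = - \frac{1}{2526}$ ($Z{\left(Q,a \right)} = \frac{1}{-2542 + 16} = \frac{1}{-2526} = - \frac{1}{2526}$)
$\frac{Z{\left(2027,Y{\left(5 \right)} \right)}}{-2184521} = - \frac{1}{2526 \left(-2184521\right)} = \left(- \frac{1}{2526}\right) \left(- \frac{1}{2184521}\right) = \frac{1}{5518100046}$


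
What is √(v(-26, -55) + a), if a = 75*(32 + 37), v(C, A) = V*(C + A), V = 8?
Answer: 3*√503 ≈ 67.283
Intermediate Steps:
v(C, A) = 8*A + 8*C (v(C, A) = 8*(C + A) = 8*(A + C) = 8*A + 8*C)
a = 5175 (a = 75*69 = 5175)
√(v(-26, -55) + a) = √((8*(-55) + 8*(-26)) + 5175) = √((-440 - 208) + 5175) = √(-648 + 5175) = √4527 = 3*√503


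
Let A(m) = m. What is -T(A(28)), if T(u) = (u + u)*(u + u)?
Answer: -3136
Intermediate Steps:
T(u) = 4*u² (T(u) = (2*u)*(2*u) = 4*u²)
-T(A(28)) = -4*28² = -4*784 = -1*3136 = -3136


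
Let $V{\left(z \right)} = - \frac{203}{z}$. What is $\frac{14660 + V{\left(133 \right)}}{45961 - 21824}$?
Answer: $\frac{278511}{458603} \approx 0.6073$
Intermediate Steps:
$\frac{14660 + V{\left(133 \right)}}{45961 - 21824} = \frac{14660 - \frac{203}{133}}{45961 - 21824} = \frac{14660 - \frac{29}{19}}{24137} = \left(14660 - \frac{29}{19}\right) \frac{1}{24137} = \frac{278511}{19} \cdot \frac{1}{24137} = \frac{278511}{458603}$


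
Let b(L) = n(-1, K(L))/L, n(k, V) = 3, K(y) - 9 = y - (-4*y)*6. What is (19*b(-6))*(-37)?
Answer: 703/2 ≈ 351.50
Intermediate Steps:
K(y) = 9 + 25*y (K(y) = 9 + (y - (-4*y)*6) = 9 + (y - (-24)*y) = 9 + (y + 24*y) = 9 + 25*y)
b(L) = 3/L
(19*b(-6))*(-37) = (19*(3/(-6)))*(-37) = (19*(3*(-1/6)))*(-37) = (19*(-1/2))*(-37) = -19/2*(-37) = 703/2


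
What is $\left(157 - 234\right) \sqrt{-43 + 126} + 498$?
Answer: $498 - 77 \sqrt{83} \approx -203.5$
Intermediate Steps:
$\left(157 - 234\right) \sqrt{-43 + 126} + 498 = - 77 \sqrt{83} + 498 = 498 - 77 \sqrt{83}$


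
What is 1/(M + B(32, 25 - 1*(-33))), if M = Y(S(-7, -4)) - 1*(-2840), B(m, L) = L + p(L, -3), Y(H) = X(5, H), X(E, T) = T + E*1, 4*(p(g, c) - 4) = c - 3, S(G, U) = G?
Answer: 2/5797 ≈ 0.00034501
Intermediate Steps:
p(g, c) = 13/4 + c/4 (p(g, c) = 4 + (c - 3)/4 = 4 + (-3 + c)/4 = 4 + (-3/4 + c/4) = 13/4 + c/4)
X(E, T) = E + T (X(E, T) = T + E = E + T)
Y(H) = 5 + H
B(m, L) = 5/2 + L (B(m, L) = L + (13/4 + (1/4)*(-3)) = L + (13/4 - 3/4) = L + 5/2 = 5/2 + L)
M = 2838 (M = (5 - 7) - 1*(-2840) = -2 + 2840 = 2838)
1/(M + B(32, 25 - 1*(-33))) = 1/(2838 + (5/2 + (25 - 1*(-33)))) = 1/(2838 + (5/2 + (25 + 33))) = 1/(2838 + (5/2 + 58)) = 1/(2838 + 121/2) = 1/(5797/2) = 2/5797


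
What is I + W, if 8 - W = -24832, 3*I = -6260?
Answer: 68260/3 ≈ 22753.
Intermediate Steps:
I = -6260/3 (I = (1/3)*(-6260) = -6260/3 ≈ -2086.7)
W = 24840 (W = 8 - 1*(-24832) = 8 + 24832 = 24840)
I + W = -6260/3 + 24840 = 68260/3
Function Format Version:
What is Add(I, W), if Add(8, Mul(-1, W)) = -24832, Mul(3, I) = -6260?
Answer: Rational(68260, 3) ≈ 22753.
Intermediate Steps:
I = Rational(-6260, 3) (I = Mul(Rational(1, 3), -6260) = Rational(-6260, 3) ≈ -2086.7)
W = 24840 (W = Add(8, Mul(-1, -24832)) = Add(8, 24832) = 24840)
Add(I, W) = Add(Rational(-6260, 3), 24840) = Rational(68260, 3)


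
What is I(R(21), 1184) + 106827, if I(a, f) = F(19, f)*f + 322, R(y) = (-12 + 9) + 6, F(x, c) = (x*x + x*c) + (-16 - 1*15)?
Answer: 27133133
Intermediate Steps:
F(x, c) = -31 + x**2 + c*x (F(x, c) = (x**2 + c*x) + (-16 - 15) = (x**2 + c*x) - 31 = -31 + x**2 + c*x)
R(y) = 3 (R(y) = -3 + 6 = 3)
I(a, f) = 322 + f*(330 + 19*f) (I(a, f) = (-31 + 19**2 + f*19)*f + 322 = (-31 + 361 + 19*f)*f + 322 = (330 + 19*f)*f + 322 = f*(330 + 19*f) + 322 = 322 + f*(330 + 19*f))
I(R(21), 1184) + 106827 = (322 + 1184*(330 + 19*1184)) + 106827 = (322 + 1184*(330 + 22496)) + 106827 = (322 + 1184*22826) + 106827 = (322 + 27025984) + 106827 = 27026306 + 106827 = 27133133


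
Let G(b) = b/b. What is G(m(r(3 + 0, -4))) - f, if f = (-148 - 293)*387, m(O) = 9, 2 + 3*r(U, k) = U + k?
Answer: 170668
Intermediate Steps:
r(U, k) = -⅔ + U/3 + k/3 (r(U, k) = -⅔ + (U + k)/3 = -⅔ + (U/3 + k/3) = -⅔ + U/3 + k/3)
G(b) = 1
f = -170667 (f = -441*387 = -170667)
G(m(r(3 + 0, -4))) - f = 1 - 1*(-170667) = 1 + 170667 = 170668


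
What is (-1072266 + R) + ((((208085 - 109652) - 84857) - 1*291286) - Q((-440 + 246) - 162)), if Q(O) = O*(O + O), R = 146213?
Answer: -1457235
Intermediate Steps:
Q(O) = 2*O**2 (Q(O) = O*(2*O) = 2*O**2)
(-1072266 + R) + ((((208085 - 109652) - 84857) - 1*291286) - Q((-440 + 246) - 162)) = (-1072266 + 146213) + ((((208085 - 109652) - 84857) - 1*291286) - 2*((-440 + 246) - 162)**2) = -926053 + (((98433 - 84857) - 291286) - 2*(-194 - 162)**2) = -926053 + ((13576 - 291286) - 2*(-356)**2) = -926053 + (-277710 - 2*126736) = -926053 + (-277710 - 1*253472) = -926053 + (-277710 - 253472) = -926053 - 531182 = -1457235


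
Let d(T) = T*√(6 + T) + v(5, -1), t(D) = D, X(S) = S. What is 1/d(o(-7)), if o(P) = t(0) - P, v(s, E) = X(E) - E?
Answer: √13/91 ≈ 0.039621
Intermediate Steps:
v(s, E) = 0 (v(s, E) = E - E = 0)
o(P) = -P (o(P) = 0 - P = -P)
d(T) = T*√(6 + T) (d(T) = T*√(6 + T) + 0 = T*√(6 + T))
1/d(o(-7)) = 1/((-1*(-7))*√(6 - 1*(-7))) = 1/(7*√(6 + 7)) = 1/(7*√13) = √13/91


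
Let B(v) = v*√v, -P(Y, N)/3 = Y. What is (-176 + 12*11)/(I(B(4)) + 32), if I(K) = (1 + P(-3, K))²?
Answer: -⅓ ≈ -0.33333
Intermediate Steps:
P(Y, N) = -3*Y
B(v) = v^(3/2)
I(K) = 100 (I(K) = (1 - 3*(-3))² = (1 + 9)² = 10² = 100)
(-176 + 12*11)/(I(B(4)) + 32) = (-176 + 12*11)/(100 + 32) = (-176 + 132)/132 = -44*1/132 = -⅓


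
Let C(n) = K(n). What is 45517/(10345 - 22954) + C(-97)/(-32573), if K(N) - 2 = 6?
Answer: -1482726113/410712957 ≈ -3.6101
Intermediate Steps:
K(N) = 8 (K(N) = 2 + 6 = 8)
C(n) = 8
45517/(10345 - 22954) + C(-97)/(-32573) = 45517/(10345 - 22954) + 8/(-32573) = 45517/(-12609) + 8*(-1/32573) = 45517*(-1/12609) - 8/32573 = -45517/12609 - 8/32573 = -1482726113/410712957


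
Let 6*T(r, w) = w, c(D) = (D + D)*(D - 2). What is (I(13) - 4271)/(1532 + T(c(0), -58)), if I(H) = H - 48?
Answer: -12918/4567 ≈ -2.8286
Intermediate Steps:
I(H) = -48 + H
c(D) = 2*D*(-2 + D) (c(D) = (2*D)*(-2 + D) = 2*D*(-2 + D))
T(r, w) = w/6
(I(13) - 4271)/(1532 + T(c(0), -58)) = ((-48 + 13) - 4271)/(1532 + (⅙)*(-58)) = (-35 - 4271)/(1532 - 29/3) = -4306/4567/3 = -4306*3/4567 = -12918/4567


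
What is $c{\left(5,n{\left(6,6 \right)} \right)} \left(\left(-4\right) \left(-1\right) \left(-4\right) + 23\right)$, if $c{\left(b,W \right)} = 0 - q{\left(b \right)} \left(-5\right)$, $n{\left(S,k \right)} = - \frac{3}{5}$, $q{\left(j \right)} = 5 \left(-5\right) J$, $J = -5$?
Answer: $4375$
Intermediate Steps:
$q{\left(j \right)} = 125$ ($q{\left(j \right)} = 5 \left(-5\right) \left(-5\right) = \left(-25\right) \left(-5\right) = 125$)
$n{\left(S,k \right)} = - \frac{3}{5}$ ($n{\left(S,k \right)} = \left(-3\right) \frac{1}{5} = - \frac{3}{5}$)
$c{\left(b,W \right)} = 625$ ($c{\left(b,W \right)} = 0 - 125 \left(-5\right) = 0 - -625 = 0 + 625 = 625$)
$c{\left(5,n{\left(6,6 \right)} \right)} \left(\left(-4\right) \left(-1\right) \left(-4\right) + 23\right) = 625 \left(\left(-4\right) \left(-1\right) \left(-4\right) + 23\right) = 625 \left(4 \left(-4\right) + 23\right) = 625 \left(-16 + 23\right) = 625 \cdot 7 = 4375$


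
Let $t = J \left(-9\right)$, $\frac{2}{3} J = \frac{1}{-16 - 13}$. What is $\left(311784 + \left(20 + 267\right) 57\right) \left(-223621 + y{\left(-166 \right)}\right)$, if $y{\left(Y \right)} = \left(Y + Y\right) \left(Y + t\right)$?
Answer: $- \frac{1605027151749}{29} \approx -5.5346 \cdot 10^{10}$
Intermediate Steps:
$J = - \frac{3}{58}$ ($J = \frac{3}{2 \left(-16 - 13\right)} = \frac{3}{2 \left(-29\right)} = \frac{3}{2} \left(- \frac{1}{29}\right) = - \frac{3}{58} \approx -0.051724$)
$t = \frac{27}{58}$ ($t = \left(- \frac{3}{58}\right) \left(-9\right) = \frac{27}{58} \approx 0.46552$)
$y{\left(Y \right)} = 2 Y \left(\frac{27}{58} + Y\right)$ ($y{\left(Y \right)} = \left(Y + Y\right) \left(Y + \frac{27}{58}\right) = 2 Y \left(\frac{27}{58} + Y\right)$)
$\left(311784 + \left(20 + 267\right) 57\right) \left(-223621 + y{\left(-166 \right)}\right) = \left(311784 + \left(20 + 267\right) 57\right) \left(-223621 + \frac{1}{29} \left(-166\right) \left(27 + 58 \left(-166\right)\right)\right) = \left(311784 + 287 \cdot 57\right) \left(-223621 + \frac{1}{29} \left(-166\right) \left(27 - 9628\right)\right) = \left(311784 + 16359\right) \left(-223621 + \frac{1}{29} \left(-166\right) \left(-9601\right)\right) = 328143 \left(-223621 + \frac{1593766}{29}\right) = 328143 \left(- \frac{4891243}{29}\right) = - \frac{1605027151749}{29}$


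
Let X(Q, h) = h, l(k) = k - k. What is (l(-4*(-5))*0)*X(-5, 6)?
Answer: 0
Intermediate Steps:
l(k) = 0
(l(-4*(-5))*0)*X(-5, 6) = (0*0)*6 = 0*6 = 0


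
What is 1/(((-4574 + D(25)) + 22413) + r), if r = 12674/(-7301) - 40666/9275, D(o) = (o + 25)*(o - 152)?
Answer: 9673825/111083367737 ≈ 8.7086e-5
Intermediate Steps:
D(o) = (-152 + o)*(25 + o) (D(o) = (25 + o)*(-152 + o) = (-152 + o)*(25 + o))
r = -59207688/9673825 (r = 12674*(-1/7301) - 40666*1/9275 = -12674/7301 - 40666/9275 = -59207688/9673825 ≈ -6.1204)
1/(((-4574 + D(25)) + 22413) + r) = 1/(((-4574 + (-3800 + 25² - 127*25)) + 22413) - 59207688/9673825) = 1/(((-4574 + (-3800 + 625 - 3175)) + 22413) - 59207688/9673825) = 1/(((-4574 - 6350) + 22413) - 59207688/9673825) = 1/((-10924 + 22413) - 59207688/9673825) = 1/(11489 - 59207688/9673825) = 1/(111083367737/9673825) = 9673825/111083367737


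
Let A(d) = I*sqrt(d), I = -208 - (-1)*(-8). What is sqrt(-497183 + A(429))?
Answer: sqrt(-497183 - 216*sqrt(429)) ≈ 708.28*I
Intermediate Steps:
I = -216 (I = -208 - 1*8 = -208 - 8 = -216)
A(d) = -216*sqrt(d)
sqrt(-497183 + A(429)) = sqrt(-497183 - 216*sqrt(429))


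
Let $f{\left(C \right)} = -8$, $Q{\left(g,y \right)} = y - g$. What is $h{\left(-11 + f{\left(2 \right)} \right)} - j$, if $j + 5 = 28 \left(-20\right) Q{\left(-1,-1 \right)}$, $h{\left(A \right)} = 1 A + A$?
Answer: $-33$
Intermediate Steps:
$h{\left(A \right)} = 2 A$ ($h{\left(A \right)} = A + A = 2 A$)
$j = -5$ ($j = -5 + 28 \left(-20\right) \left(-1 - -1\right) = -5 - 560 \left(-1 + 1\right) = -5 - 0 = -5 + 0 = -5$)
$h{\left(-11 + f{\left(2 \right)} \right)} - j = 2 \left(-11 - 8\right) - -5 = 2 \left(-19\right) + 5 = -38 + 5 = -33$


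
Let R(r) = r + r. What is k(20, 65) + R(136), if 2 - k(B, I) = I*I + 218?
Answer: -4169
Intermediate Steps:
k(B, I) = -216 - I² (k(B, I) = 2 - (I*I + 218) = 2 - (I² + 218) = 2 - (218 + I²) = 2 + (-218 - I²) = -216 - I²)
R(r) = 2*r
k(20, 65) + R(136) = (-216 - 1*65²) + 2*136 = (-216 - 1*4225) + 272 = (-216 - 4225) + 272 = -4441 + 272 = -4169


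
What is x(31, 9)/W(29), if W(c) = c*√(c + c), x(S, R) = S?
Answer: 31*√58/1682 ≈ 0.14036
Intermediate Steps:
W(c) = √2*c^(3/2) (W(c) = c*√(2*c) = c*(√2*√c) = √2*c^(3/2))
x(31, 9)/W(29) = 31/((√2*29^(3/2))) = 31/((√2*(29*√29))) = 31/((29*√58)) = 31*(√58/1682) = 31*√58/1682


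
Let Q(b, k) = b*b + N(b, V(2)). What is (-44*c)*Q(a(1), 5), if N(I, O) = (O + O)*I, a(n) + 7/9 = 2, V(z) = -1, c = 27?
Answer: 3388/3 ≈ 1129.3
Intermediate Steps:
a(n) = 11/9 (a(n) = -7/9 + 2 = 11/9)
N(I, O) = 2*I*O (N(I, O) = (2*O)*I = 2*I*O)
Q(b, k) = b² - 2*b (Q(b, k) = b*b + 2*b*(-1) = b² - 2*b)
(-44*c)*Q(a(1), 5) = (-44*27)*(11*(-2 + 11/9)/9) = -1452*(-7)/9 = -1188*(-77/81) = 3388/3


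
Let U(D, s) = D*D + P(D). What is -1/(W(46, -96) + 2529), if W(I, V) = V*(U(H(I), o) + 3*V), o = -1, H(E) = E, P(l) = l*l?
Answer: 1/376095 ≈ 2.6589e-6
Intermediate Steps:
P(l) = l²
U(D, s) = 2*D² (U(D, s) = D*D + D² = D² + D² = 2*D²)
W(I, V) = V*(2*I² + 3*V)
-1/(W(46, -96) + 2529) = -1/(-96*(2*46² + 3*(-96)) + 2529) = -1/(-96*(2*2116 - 288) + 2529) = -1/(-96*(4232 - 288) + 2529) = -1/(-96*3944 + 2529) = -1/(-378624 + 2529) = -1/(-376095) = -1*(-1/376095) = 1/376095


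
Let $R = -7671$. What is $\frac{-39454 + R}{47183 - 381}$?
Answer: $- \frac{47125}{46802} \approx -1.0069$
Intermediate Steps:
$\frac{-39454 + R}{47183 - 381} = \frac{-39454 - 7671}{47183 - 381} = - \frac{47125}{46802}$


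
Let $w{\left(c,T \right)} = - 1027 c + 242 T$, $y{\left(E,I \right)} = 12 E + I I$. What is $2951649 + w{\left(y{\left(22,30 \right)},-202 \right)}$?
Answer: $1707337$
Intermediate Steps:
$y{\left(E,I \right)} = I^{2} + 12 E$ ($y{\left(E,I \right)} = 12 E + I^{2} = I^{2} + 12 E$)
$2951649 + w{\left(y{\left(22,30 \right)},-202 \right)} = 2951649 + \left(- 1027 \left(30^{2} + 12 \cdot 22\right) + 242 \left(-202\right)\right) = 2951649 - \left(48884 + 1027 \left(900 + 264\right)\right) = 2951649 - 1244312 = 1707337$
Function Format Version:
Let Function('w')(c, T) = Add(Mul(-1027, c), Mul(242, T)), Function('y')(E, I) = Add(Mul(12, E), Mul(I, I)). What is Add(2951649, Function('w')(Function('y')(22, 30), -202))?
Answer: 1707337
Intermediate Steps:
Function('y')(E, I) = Add(Pow(I, 2), Mul(12, E)) (Function('y')(E, I) = Add(Mul(12, E), Pow(I, 2)) = Add(Pow(I, 2), Mul(12, E)))
Add(2951649, Function('w')(Function('y')(22, 30), -202)) = Add(2951649, Add(Mul(-1027, Add(Pow(30, 2), Mul(12, 22))), Mul(242, -202))) = Add(2951649, Add(Mul(-1027, Add(900, 264)), -48884)) = Add(2951649, Add(Mul(-1027, 1164), -48884)) = Add(2951649, Add(-1195428, -48884)) = Add(2951649, -1244312) = 1707337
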